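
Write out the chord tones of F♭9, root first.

F♭9: dominant ninth on F♭.
- root: F♭
- major 3rd: A♭
- perfect 5th: C♭
- minor 7th: E𝄫
- major 9th: G♭

F♭  A♭  C♭  E𝄫  G♭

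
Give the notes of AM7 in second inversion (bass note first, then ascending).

E, G♯, A, C♯

In root position, AM7 is A–C♯–E–G♯.
Second inversion puts the fifth (E) in the bass.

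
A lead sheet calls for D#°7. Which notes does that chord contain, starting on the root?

D#°7 is a diminished seventh built on D#.
- root: D#
- minor 3rd: F#
- diminished 5th: A
- diminished 7th: C

D# F# A C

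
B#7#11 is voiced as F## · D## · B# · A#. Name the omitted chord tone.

B#7#11 = B#, D##, F##, A#, E##. The voicing lacks the 11th (augmented 11th), E##.

E##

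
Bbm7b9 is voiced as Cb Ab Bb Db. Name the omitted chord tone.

Bbm7b9 = Bb, Db, F, Ab, Cb. The voicing lacks the 5th (perfect 5th), F.

F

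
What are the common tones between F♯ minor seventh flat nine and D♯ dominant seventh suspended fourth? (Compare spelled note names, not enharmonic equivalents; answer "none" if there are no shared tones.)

C-sharp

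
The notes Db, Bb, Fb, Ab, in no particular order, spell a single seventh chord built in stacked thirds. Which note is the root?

Stacking in thirds gives Bb – Db – Fb – Ab, so Bb is the root — Bb half-diminished seventh.

Bb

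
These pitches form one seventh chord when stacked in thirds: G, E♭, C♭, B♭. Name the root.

C♭

Stacking in thirds gives C♭ – E♭ – G – B♭, so C♭ is the root — C♭ augmented major seventh.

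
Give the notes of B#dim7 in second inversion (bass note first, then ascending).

In root position, B#dim7 is B#–D#–F#–A.
Second inversion puts the fifth (F#) in the bass.

F#, A, B#, D#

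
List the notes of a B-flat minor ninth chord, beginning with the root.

B-flat minor ninth: minor ninth on B-flat.
- root: B-flat
- minor 3rd: D-flat
- perfect 5th: F
- minor 7th: A-flat
- major 9th: C

B-flat  D-flat  F  A-flat  C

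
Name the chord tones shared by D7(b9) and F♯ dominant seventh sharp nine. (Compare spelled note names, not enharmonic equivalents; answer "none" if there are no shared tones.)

D7(b9) = D, F#, A, C, Eb.
F♯ dominant seventh sharp nine = F#, A#, C#, E, G##.
Shared: F#.

F#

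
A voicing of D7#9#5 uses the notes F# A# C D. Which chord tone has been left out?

E#

The full D7#9#5 chord is D, F#, A#, C, E#.
Comparing with the voicing, the augmented 9th (9th) — E# — is absent.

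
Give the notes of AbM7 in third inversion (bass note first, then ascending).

G  Ab  C  Eb

In root position, AbM7 is Ab–C–Eb–G.
Third inversion puts the seventh (G) in the bass.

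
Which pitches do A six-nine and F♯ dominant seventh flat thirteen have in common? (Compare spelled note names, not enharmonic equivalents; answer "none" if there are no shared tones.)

C-sharp, E, F-sharp

A six-nine = A, C-sharp, E, F-sharp, B.
F♯ dominant seventh flat thirteen = F-sharp, A-sharp, C-sharp, E, D.
Shared: C-sharp, E, F-sharp.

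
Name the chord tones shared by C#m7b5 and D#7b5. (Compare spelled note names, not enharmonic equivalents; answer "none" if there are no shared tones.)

C#m7b5 = C♯, E, G, B.
D#7b5 = D♯, F𝄪, A, C♯.
Shared: C♯.

C♯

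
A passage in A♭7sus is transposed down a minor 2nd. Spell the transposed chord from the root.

G, C, D, F

Transposed root: Ab → G (minor 2nd down). So we spell G dominant seventh suspended fourth:
Root: G
Perfect 4th (4th): C
Perfect 5th (5th): D
Minor 7th (7th): F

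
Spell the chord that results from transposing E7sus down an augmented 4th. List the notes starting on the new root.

Bb Eb F Ab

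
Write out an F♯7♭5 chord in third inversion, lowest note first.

F♯7♭5 = F#–A#–C–E; third inversion → seventh (E) lowest.

E F# A# C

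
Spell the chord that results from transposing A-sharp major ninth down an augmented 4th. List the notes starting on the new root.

E, G#, B, D#, F#

An augmented 4th down from A# is E, so the new chord is E major ninth.
root → E
3rd (major 3rd) → G#
5th (perfect 5th) → B
7th (major 7th) → D#
9th (major 9th) → F#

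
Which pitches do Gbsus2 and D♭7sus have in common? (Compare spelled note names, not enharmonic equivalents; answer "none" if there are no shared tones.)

Gbsus2: Gb Ab Db
D♭7sus: Db Gb Ab Cb
Common to both → Gb, Ab, Db.

Gb, Ab, Db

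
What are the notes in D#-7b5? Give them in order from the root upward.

Root D#, quality half-diminished seventh:
Root: D#
Minor 3rd (3rd): F#
Diminished 5th (5th): A
Minor 7th (7th): C#

D#  F#  A  C#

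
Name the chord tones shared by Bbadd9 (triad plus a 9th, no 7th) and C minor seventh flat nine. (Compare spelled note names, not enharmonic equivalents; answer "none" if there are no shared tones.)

Bbadd9: Bb D F C
C minor seventh flat nine: C Eb G Bb Db
Common to both → Bb, C.

Bb – C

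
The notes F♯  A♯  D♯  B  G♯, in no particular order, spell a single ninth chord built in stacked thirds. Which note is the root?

Stacking in thirds gives G♯ – B – D♯ – F♯ – A♯, so G♯ is the root — G♯ minor ninth.

G♯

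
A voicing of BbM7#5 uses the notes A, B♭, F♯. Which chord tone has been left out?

The full BbM7#5 chord is B♭, D, F♯, A.
Comparing with the voicing, the major 3rd (3rd) — D — is absent.

D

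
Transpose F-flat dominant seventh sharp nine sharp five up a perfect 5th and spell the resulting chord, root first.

C♭ E♭ G B𝄫 D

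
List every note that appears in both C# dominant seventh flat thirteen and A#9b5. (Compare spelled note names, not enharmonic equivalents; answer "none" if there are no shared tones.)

C# dominant seventh flat thirteen = C#, E#, G#, B, A.
A#9b5 = A#, C##, E, G#, B#.
Shared: G#.

G#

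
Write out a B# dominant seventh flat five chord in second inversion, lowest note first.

In root position, B# dominant seventh flat five is B-sharp–D-double-sharp–F-sharp–A-sharp.
Second inversion puts the fifth (F-sharp) in the bass.

F-sharp, A-sharp, B-sharp, D-double-sharp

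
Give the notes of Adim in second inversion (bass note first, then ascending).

Adim = A–C–Eb; second inversion → fifth (Eb) lowest.

Eb A C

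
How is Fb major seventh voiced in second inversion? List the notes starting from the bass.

C-flat, E-flat, F-flat, A-flat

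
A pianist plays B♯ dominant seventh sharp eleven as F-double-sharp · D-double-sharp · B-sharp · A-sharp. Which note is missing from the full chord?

The full B♯ dominant seventh sharp eleven chord is B-sharp, D-double-sharp, F-double-sharp, A-sharp, E-double-sharp.
Comparing with the voicing, the augmented 11th (11th) — E-double-sharp — is absent.

E-double-sharp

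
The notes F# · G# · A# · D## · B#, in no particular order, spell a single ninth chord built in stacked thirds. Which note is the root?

Stacking in thirds gives G# – B# – D## – F# – A#, so G# is the root — G# dominant ninth sharp five.

G#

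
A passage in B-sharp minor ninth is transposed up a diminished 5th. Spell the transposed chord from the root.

B-sharp up a diminished 5th → F-sharp. New chord: F-sharp minor ninth.
F-sharp — root
A — minor 3rd
C-sharp — perfect 5th
E — minor 7th
G-sharp — major 9th

F-sharp – A – C-sharp – E – G-sharp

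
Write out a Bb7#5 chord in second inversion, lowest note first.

In root position, Bb7#5 is Bb–D–F#–Ab.
Second inversion puts the fifth (F#) in the bass.

F#, Ab, Bb, D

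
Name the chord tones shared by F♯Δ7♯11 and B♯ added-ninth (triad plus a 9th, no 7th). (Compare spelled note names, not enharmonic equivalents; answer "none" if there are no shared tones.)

F♯Δ7♯11: F# A# C# E# B#
B♯ added-ninth: B# D## F## C##
Common to both → B#.

B#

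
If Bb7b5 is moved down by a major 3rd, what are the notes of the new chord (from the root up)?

G♭ – B♭ – D𝄫 – F♭

Transposed root: B♭ → G♭ (major 3rd down). So we spell G♭ dominant seventh flat five:
Root: G♭
Major 3rd (3rd): B♭
Diminished 5th (5th): D𝄫
Minor 7th (7th): F♭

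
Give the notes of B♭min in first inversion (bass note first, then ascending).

Db, F, Bb

In root position, B♭min is Bb–Db–F.
First inversion puts the third (Db) in the bass.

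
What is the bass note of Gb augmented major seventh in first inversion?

B-flat

Gb augmented major seventh = G-flat–B-flat–D–F. First inversion → third in the bass = B-flat.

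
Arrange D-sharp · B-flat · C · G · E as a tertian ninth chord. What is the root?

Stacking in thirds gives C – E – G – B-flat – D-sharp, so C is the root — C dominant seventh sharp nine.

C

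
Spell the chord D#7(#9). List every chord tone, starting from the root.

D#7(#9) is a dominant seventh sharp nine built on D#.
root → D#
3rd (major 3rd) → F##
5th (perfect 5th) → A#
7th (minor 7th) → C#
9th (augmented 9th) → E##

D#, F##, A#, C#, E##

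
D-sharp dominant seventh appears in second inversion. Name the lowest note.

A#

D-sharp dominant seventh = D#–F##–A#–C#. Second inversion → fifth in the bass = A#.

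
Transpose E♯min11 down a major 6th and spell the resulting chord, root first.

E# down a major 6th → G#. New chord: G# minor eleventh.
G# — root
B — minor 3rd
D# — perfect 5th
F# — minor 7th
A# — major 9th
C# — perfect 11th

G#  B  D#  F#  A#  C#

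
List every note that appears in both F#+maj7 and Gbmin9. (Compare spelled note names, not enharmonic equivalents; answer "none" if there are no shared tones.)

none

F#+maj7 = F#, A#, C##, E#.
Gbmin9 = Gb, Bbb, Db, Fb, Ab.
Shared: none.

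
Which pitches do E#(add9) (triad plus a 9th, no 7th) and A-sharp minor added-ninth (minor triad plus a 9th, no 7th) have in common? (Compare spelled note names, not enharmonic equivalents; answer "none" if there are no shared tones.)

E#(add9) = E#, G##, B#, F##.
A-sharp minor added-ninth = A#, C#, E#, B#.
Shared: E#, B#.

E# B#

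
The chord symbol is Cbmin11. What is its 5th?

Gb

Cbmin11 is built on Cb; its 5th is a perfect 5th above the root.
A fifth above C uses the letter G, and the perfect 5th above Cb is Gb.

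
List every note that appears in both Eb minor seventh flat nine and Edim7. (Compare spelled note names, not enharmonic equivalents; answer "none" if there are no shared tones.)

Bb, Db

Eb minor seventh flat nine: Eb Gb Bb Db Fb
Edim7: E G Bb Db
Common to both → Bb, Db.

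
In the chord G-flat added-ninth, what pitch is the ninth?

G-flat added-ninth is built on Gb; its 9th is a major 9th above the root.
A second above G uses the letter A, and the major 9th above Gb is Ab.

Ab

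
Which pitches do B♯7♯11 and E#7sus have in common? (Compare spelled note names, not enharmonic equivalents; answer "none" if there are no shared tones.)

B♯, A♯

B♯7♯11: B♯ D𝄪 F𝄪 A♯ E𝄪
E#7sus: E♯ A♯ B♯ D♯
Common to both → B♯, A♯.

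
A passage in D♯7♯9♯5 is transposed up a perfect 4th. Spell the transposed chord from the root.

G♯  B♯  D𝄪  F♯  A𝄪

D♯ up a perfect 4th → G♯. New chord: G♯ dominant seventh sharp nine sharp five.
- root: G♯
- major 3rd: B♯
- augmented 5th: D𝄪
- minor 7th: F♯
- augmented 9th: A𝄪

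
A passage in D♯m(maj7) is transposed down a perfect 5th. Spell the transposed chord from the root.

G#, B, D#, F##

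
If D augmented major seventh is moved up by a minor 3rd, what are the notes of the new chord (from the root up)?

F  A  C#  E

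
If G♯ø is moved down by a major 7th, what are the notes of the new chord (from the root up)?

Transposed root: G# → A (major 7th down). So we spell A half-diminished seventh:
A — root
C — minor 3rd
Eb — diminished 5th
G — minor 7th

A, C, Eb, G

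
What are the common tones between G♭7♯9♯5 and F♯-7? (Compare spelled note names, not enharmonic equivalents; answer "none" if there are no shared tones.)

G♭7♯9♯5 = Gb, Bb, D, Fb, A.
F♯-7 = F#, A, C#, E.
Shared: A.

A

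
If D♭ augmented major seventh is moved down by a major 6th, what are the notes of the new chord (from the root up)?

Fb Ab C Eb

Db down a major 6th → Fb. New chord: Fb augmented major seventh.
- root: Fb
- major 3rd: Ab
- augmented 5th: C
- major 7th: Eb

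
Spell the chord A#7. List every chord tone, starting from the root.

A♯  C𝄪  E♯  G♯

Root A♯, quality dominant seventh:
Root: A♯
Major 3rd (3rd): C𝄪
Perfect 5th (5th): E♯
Minor 7th (7th): G♯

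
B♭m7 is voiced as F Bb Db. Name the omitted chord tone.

Ab

B♭m7 = Bb, Db, F, Ab. The voicing lacks the 7th (minor 7th), Ab.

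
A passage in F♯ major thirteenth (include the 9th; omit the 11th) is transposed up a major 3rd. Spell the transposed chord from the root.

A-sharp  C-double-sharp  E-sharp  G-double-sharp  B-sharp  F-double-sharp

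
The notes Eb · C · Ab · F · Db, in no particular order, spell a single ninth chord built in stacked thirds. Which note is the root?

Stacking in thirds gives Db – F – Ab – C – Eb, so Db is the root — Db major ninth.

Db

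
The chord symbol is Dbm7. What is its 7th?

Cb

Dbm7 is built on Db; its 7th is a minor 7th above the root.
A seventh above D uses the letter C, and the minor 7th above Db is Cb.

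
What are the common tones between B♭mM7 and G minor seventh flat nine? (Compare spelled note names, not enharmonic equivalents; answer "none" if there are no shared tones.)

B♭mM7 = Bb, Db, F, A.
G minor seventh flat nine = G, Bb, D, F, Ab.
Shared: Bb, F.

Bb – F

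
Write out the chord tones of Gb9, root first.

Gb, Bb, Db, Fb, Ab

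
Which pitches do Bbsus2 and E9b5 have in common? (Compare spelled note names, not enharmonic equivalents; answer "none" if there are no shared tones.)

Bbsus2 = Bb, C, F.
E9b5 = E, G#, Bb, D, F#.
Shared: Bb.

Bb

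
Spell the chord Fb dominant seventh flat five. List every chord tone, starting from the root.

Fb, Ab, Cbb, Ebb

Root Fb, quality dominant seventh flat five:
root → Fb
3rd (major 3rd) → Ab
5th (diminished 5th) → Cbb
7th (minor 7th) → Ebb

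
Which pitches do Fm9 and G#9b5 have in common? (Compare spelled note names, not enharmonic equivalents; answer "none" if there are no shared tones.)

Fm9: F Ab C Eb G
G#9b5: G# B# D F# A#
Common to both → none.

none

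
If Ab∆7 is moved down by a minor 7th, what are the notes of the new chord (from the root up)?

Transposed root: Ab → Bb (minor 7th down). So we spell Bb major seventh:
root → Bb
3rd (major 3rd) → D
5th (perfect 5th) → F
7th (major 7th) → A

Bb, D, F, A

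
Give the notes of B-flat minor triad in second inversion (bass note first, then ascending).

In root position, B-flat minor triad is B-flat–D-flat–F.
Second inversion puts the fifth (F) in the bass.

F, B-flat, D-flat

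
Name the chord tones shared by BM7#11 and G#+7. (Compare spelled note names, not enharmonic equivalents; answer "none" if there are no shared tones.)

F♯

BM7#11: B D♯ F♯ A♯ E♯
G#+7: G♯ B♯ D𝄪 F♯
Common to both → F♯.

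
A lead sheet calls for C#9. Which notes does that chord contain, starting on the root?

Root C♯, quality dominant ninth:
Root: C♯
Major 3rd (3rd): E♯
Perfect 5th (5th): G♯
Minor 7th (7th): B
Major 9th (9th): D♯

C♯, E♯, G♯, B, D♯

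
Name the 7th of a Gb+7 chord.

Gb+7 is built on Gb; its 7th is a minor 7th above the root.
A seventh above G uses the letter F, and the minor 7th above Gb is Fb.

Fb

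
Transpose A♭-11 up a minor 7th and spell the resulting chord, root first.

Gb  Bbb  Db  Fb  Ab  Cb

Transposed root: Ab → Gb (minor 7th up). So we spell Gb minor eleventh:
Gb — root
Bbb — minor 3rd
Db — perfect 5th
Fb — minor 7th
Ab — major 9th
Cb — perfect 11th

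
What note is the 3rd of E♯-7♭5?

G♯

Root of E♯-7♭5 = E♯. The 3rd is a minor 3rd: E♯ up a minor 3rd → G♯.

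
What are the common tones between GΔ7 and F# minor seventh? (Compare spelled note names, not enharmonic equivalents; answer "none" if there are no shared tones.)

F#

GΔ7: G B D F#
F# minor seventh: F# A C# E
Common to both → F#.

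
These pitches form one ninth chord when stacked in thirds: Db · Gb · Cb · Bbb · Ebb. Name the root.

Cb

Arranged so that each adjacent pair is a third by letter name: Cb – Ebb – Gb – Bbb – Db.
The bottom of that stack, Cb, is the root (this is Cb minor ninth).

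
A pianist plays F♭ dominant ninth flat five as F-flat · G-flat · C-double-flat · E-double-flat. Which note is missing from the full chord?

The full F♭ dominant ninth flat five chord is F-flat, A-flat, C-double-flat, E-double-flat, G-flat.
Comparing with the voicing, the major 3rd (3rd) — A-flat — is absent.

A-flat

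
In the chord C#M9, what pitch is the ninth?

C#M9 is built on C#; its 9th is a major 9th above the root.
A second above C uses the letter D, and the major 9th above C# is D#.

D#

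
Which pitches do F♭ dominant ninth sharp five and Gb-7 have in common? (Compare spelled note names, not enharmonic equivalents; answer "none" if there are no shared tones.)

F♭ dominant ninth sharp five: F♭ A♭ C E𝄫 G♭
Gb-7: G♭ B𝄫 D♭ F♭
Common to both → F♭, G♭.

F♭ G♭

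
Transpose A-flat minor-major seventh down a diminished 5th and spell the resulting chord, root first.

D, F, A, C#

Transposed root: Ab → D (diminished 5th down). So we spell D minor-major seventh:
root → D
3rd (minor 3rd) → F
5th (perfect 5th) → A
7th (major 7th) → C#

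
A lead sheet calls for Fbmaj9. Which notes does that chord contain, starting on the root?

F♭, A♭, C♭, E♭, G♭

Fbmaj9 is a major ninth built on F♭.
root → F♭
3rd (major 3rd) → A♭
5th (perfect 5th) → C♭
7th (major 7th) → E♭
9th (major 9th) → G♭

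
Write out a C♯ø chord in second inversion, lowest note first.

C♯ø = C♯–E–G–B; second inversion → fifth (G) lowest.

G B C♯ E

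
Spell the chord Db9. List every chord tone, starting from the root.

D♭ F A♭ C♭ E♭

Root D♭, quality dominant ninth:
- root: D♭
- major 3rd: F
- perfect 5th: A♭
- minor 7th: C♭
- major 9th: E♭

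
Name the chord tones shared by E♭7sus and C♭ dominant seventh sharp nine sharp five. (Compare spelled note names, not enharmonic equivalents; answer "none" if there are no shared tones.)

Eb

E♭7sus: Eb Ab Bb Db
C♭ dominant seventh sharp nine sharp five: Cb Eb G Bbb D
Common to both → Eb.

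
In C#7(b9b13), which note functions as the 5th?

C#7(b9b13) is built on C#; its 5th is a perfect 5th above the root.
A fifth above C uses the letter G, and the perfect 5th above C# is G#.

G#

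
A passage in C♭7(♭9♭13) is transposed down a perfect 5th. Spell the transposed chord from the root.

F♭, A♭, C♭, E𝄫, G𝄫, D𝄫

A perfect 5th down from C♭ is F♭, so the new chord is F♭ dominant seventh flat nine flat thirteen.
Root: F♭
Major 3rd (3rd): A♭
Perfect 5th (5th): C♭
Minor 7th (7th): E𝄫
Minor 9th (9th): G𝄫
Minor 13th (13th): D𝄫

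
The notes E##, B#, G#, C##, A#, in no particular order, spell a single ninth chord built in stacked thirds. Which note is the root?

Arranged so that each adjacent pair is a third by letter name: A# – C## – E## – G# – B#.
The bottom of that stack, A#, is the root (this is A# dominant ninth sharp five).

A#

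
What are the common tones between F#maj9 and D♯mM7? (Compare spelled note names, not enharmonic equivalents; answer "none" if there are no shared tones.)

F♯  A♯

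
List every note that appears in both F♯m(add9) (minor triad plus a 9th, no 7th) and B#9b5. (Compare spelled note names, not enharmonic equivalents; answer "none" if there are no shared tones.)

F#

F♯m(add9) = F#, A, C#, G#.
B#9b5 = B#, D##, F#, A#, C##.
Shared: F#.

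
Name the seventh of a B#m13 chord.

A#

Root of B#m13 = B#. The 7th is a minor 7th: B# up a minor 7th → A#.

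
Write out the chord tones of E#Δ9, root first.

E# G## B# D## F##

E#Δ9: major ninth on E#.
root → E#
3rd (major 3rd) → G##
5th (perfect 5th) → B#
7th (major 7th) → D##
9th (major 9th) → F##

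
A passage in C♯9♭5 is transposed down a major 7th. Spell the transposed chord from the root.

D, F#, Ab, C, E

Transposed root: C# → D (major 7th down). So we spell D dominant ninth flat five:
- root: D
- major 3rd: F#
- diminished 5th: Ab
- minor 7th: C
- major 9th: E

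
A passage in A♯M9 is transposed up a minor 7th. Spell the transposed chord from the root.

G♯ B♯ D♯ F𝄪 A♯

A♯ up a minor 7th → G♯. New chord: G♯ major ninth.
G♯ — root
B♯ — major 3rd
D♯ — perfect 5th
F𝄪 — major 7th
A♯ — major 9th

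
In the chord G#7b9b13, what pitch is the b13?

Root of G#7b9b13 = G#. The 13th is a minor 13th: G# up a minor 13th → E.

E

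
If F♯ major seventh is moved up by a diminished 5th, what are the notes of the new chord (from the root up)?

F-sharp up a diminished 5th → C. New chord: C major seventh.
C — root
E — major 3rd
G — perfect 5th
B — major 7th

C  E  G  B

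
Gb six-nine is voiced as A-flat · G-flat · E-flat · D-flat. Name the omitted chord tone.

The full Gb six-nine chord is G-flat, B-flat, D-flat, E-flat, A-flat.
Comparing with the voicing, the major 3rd (3rd) — B-flat — is absent.

B-flat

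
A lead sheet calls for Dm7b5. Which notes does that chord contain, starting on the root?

Dm7b5 is a half-diminished seventh built on D.
D — root
F — minor 3rd
A♭ — diminished 5th
C — minor 7th

D, F, A♭, C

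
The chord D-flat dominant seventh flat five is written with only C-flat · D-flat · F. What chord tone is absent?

A-double-flat

The full D-flat dominant seventh flat five chord is D-flat, F, A-double-flat, C-flat.
Comparing with the voicing, the diminished 5th (5th) — A-double-flat — is absent.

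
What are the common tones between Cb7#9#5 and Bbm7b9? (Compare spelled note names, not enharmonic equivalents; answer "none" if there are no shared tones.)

Cb7#9#5: Cb Eb G Bbb D
Bbm7b9: Bb Db F Ab Cb
Common to both → Cb.

Cb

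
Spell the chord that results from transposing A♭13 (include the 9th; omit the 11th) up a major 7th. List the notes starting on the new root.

G, B, D, F, A, E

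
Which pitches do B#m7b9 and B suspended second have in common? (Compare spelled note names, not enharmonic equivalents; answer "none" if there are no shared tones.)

C♯

B#m7b9 = B♯, D♯, F𝄪, A♯, C♯.
B suspended second = B, C♯, F♯.
Shared: C♯.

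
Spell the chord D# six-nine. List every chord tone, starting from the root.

D# six-nine is a six-nine built on D-sharp.
root → D-sharp
3rd (major 3rd) → F-double-sharp
5th (perfect 5th) → A-sharp
6th (major 6th) → B-sharp
9th (major 9th) → E-sharp

D-sharp  F-double-sharp  A-sharp  B-sharp  E-sharp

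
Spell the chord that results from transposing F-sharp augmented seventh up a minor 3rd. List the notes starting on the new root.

A, C-sharp, E-sharp, G

A minor 3rd up from F-sharp is A, so the new chord is A augmented seventh.
Root: A
Major 3rd (3rd): C-sharp
Augmented 5th (5th): E-sharp
Minor 7th (7th): G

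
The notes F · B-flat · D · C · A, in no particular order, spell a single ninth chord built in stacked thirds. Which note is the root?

B-flat

Arranged so that each adjacent pair is a third by letter name: B-flat – D – F – A – C.
The bottom of that stack, B-flat, is the root (this is B-flat major ninth).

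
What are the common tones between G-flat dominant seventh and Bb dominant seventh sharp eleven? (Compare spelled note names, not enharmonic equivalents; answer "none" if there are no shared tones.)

Bb

G-flat dominant seventh: Gb Bb Db Fb
Bb dominant seventh sharp eleven: Bb D F Ab E
Common to both → Bb.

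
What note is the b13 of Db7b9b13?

Bbb

Root of Db7b9b13 = Db. The 13th is a minor 13th: Db up a minor 13th → Bbb.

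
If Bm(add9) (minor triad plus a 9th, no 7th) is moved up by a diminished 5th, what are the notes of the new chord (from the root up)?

F, Ab, C, G

A diminished 5th up from B is F, so the new chord is F minor added-ninth.
Root: F
Minor 3rd (3rd): Ab
Perfect 5th (5th): C
Major 9th (9th): G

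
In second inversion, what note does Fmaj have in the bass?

C

Fmaj = F–A–C. Second inversion → fifth in the bass = C.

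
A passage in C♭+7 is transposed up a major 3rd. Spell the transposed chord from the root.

Cb up a major 3rd → Eb. New chord: Eb augmented seventh.
Root: Eb
Major 3rd (3rd): G
Augmented 5th (5th): B
Minor 7th (7th): Db

Eb, G, B, Db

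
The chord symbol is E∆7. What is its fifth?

B

Root of E∆7 = E. The 5th is a perfect 5th: E up a perfect 5th → B.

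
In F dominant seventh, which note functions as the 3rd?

F dominant seventh is built on F; its 3rd is a major 3rd above the root.
A third above F uses the letter A, and the major 3rd above F is A.

A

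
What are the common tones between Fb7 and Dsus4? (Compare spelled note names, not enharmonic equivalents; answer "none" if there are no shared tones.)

Fb7 = Fb, Ab, Cb, Ebb.
Dsus4 = D, G, A.
Shared: none.

none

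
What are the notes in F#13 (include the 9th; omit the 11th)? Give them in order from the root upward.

F#  A#  C#  E  G#  D#

Root F#, quality dominant thirteenth:
Root: F#
Major 3rd (3rd): A#
Perfect 5th (5th): C#
Minor 7th (7th): E
Major 9th (9th): G#
Major 13th (13th): D#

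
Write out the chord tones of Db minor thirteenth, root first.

Db minor thirteenth: minor thirteenth on Db.
Root: Db
Minor 3rd (3rd): Fb
Perfect 5th (5th): Ab
Minor 7th (7th): Cb
Major 9th (9th): Eb
Perfect 11th (11th): Gb
Major 13th (13th): Bb

Db, Fb, Ab, Cb, Eb, Gb, Bb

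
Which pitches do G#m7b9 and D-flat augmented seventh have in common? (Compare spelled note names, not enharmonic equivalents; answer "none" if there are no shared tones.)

G#m7b9: G# B D# F# A
D-flat augmented seventh: Db F A Cb
Common to both → A.

A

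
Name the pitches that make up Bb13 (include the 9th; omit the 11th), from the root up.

Bb – D – F – Ab – C – G

Root Bb, quality dominant thirteenth:
Root: Bb
Major 3rd (3rd): D
Perfect 5th (5th): F
Minor 7th (7th): Ab
Major 9th (9th): C
Major 13th (13th): G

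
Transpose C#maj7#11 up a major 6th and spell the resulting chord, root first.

A major 6th up from C# is A#, so the new chord is A# major seventh sharp eleven.
Root: A#
Major 3rd (3rd): C##
Perfect 5th (5th): E#
Major 7th (7th): G##
Augmented 11th (11th): D##

A#  C##  E#  G##  D##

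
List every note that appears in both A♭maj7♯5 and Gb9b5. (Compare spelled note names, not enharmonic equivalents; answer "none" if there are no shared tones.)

Ab

A♭maj7♯5 = Ab, C, E, G.
Gb9b5 = Gb, Bb, Dbb, Fb, Ab.
Shared: Ab.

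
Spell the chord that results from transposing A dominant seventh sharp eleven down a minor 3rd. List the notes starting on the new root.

F-sharp, A-sharp, C-sharp, E, B-sharp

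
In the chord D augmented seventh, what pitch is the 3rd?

D augmented seventh is built on D; its 3rd is a major 3rd above the root.
A third above D uses the letter F, and the major 3rd above D is F-sharp.

F-sharp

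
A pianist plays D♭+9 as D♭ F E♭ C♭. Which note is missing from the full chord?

The full D♭+9 chord is D♭, F, A, C♭, E♭.
Comparing with the voicing, the augmented 5th (5th) — A — is absent.

A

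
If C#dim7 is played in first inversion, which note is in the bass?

E

C#dim7 = C#–E–G–Bb. First inversion → third in the bass = E.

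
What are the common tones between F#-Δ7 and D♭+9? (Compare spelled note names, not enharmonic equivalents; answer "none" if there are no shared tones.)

A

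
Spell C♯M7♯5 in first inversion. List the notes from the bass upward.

E# G## B# C#

C♯M7♯5 = C#–E#–G##–B#; first inversion → third (E#) lowest.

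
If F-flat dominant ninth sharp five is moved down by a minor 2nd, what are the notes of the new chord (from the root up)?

E♭, G, B, D♭, F

Transposed root: F♭ → E♭ (minor 2nd down). So we spell E♭ dominant ninth sharp five:
E♭ — root
G — major 3rd
B — augmented 5th
D♭ — minor 7th
F — major 9th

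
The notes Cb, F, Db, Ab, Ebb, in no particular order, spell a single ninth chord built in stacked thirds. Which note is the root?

Stacking in thirds gives Db – F – Ab – Cb – Ebb, so Db is the root — Db dominant seventh flat nine.

Db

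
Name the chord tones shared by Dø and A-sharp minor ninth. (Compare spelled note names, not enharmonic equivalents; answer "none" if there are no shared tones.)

Dø: D F Ab C
A-sharp minor ninth: A# C# E# G# B#
Common to both → none.

none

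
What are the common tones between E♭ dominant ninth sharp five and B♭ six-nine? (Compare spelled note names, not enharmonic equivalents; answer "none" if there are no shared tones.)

G  F

E♭ dominant ninth sharp five: E-flat G B D-flat F
B♭ six-nine: B-flat D F G C
Common to both → G, F.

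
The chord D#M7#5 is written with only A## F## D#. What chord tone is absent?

C##

D#M7#5 = D#, F##, A##, C##. The voicing lacks the 7th (major 7th), C##.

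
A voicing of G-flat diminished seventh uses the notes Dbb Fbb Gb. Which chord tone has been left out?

The full G-flat diminished seventh chord is Gb, Bbb, Dbb, Fbb.
Comparing with the voicing, the minor 3rd (3rd) — Bbb — is absent.

Bbb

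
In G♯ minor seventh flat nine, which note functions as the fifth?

D-sharp

G♯ minor seventh flat nine is built on G-sharp; its 5th is a perfect 5th above the root.
A fifth above G uses the letter D, and the perfect 5th above G-sharp is D-sharp.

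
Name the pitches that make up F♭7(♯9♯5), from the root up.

F♭, A♭, C, E𝄫, G

F♭7(♯9♯5) is a dominant seventh sharp nine sharp five built on F♭.
F♭ — root
A♭ — major 3rd
C — augmented 5th
E𝄫 — minor 7th
G — augmented 9th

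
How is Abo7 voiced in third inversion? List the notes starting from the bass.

Gbb, Ab, Cb, Ebb

Abo7 = Ab–Cb–Ebb–Gbb; third inversion → seventh (Gbb) lowest.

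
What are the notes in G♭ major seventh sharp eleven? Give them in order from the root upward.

G♭ major seventh sharp eleven is a major seventh sharp eleven built on Gb.
Root: Gb
Major 3rd (3rd): Bb
Perfect 5th (5th): Db
Major 7th (7th): F
Augmented 11th (11th): C

Gb, Bb, Db, F, C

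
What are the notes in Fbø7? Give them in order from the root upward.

Fb – Abb – Cbb – Ebb

Fbø7 is a half-diminished seventh built on Fb.
Root: Fb
Minor 3rd (3rd): Abb
Diminished 5th (5th): Cbb
Minor 7th (7th): Ebb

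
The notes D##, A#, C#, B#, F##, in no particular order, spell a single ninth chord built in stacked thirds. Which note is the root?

B#

Stacking in thirds gives B# – D## – F## – A# – C#, so B# is the root — B# dominant seventh flat nine.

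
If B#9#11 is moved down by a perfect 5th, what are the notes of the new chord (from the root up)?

E♯ G𝄪 B♯ D♯ F𝄪 A𝄪

A perfect 5th down from B♯ is E♯, so the new chord is E♯ dominant ninth sharp eleven.
Root: E♯
Major 3rd (3rd): G𝄪
Perfect 5th (5th): B♯
Minor 7th (7th): D♯
Major 9th (9th): F𝄪
Augmented 11th (11th): A𝄪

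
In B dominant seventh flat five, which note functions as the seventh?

A

B dominant seventh flat five is built on B; its 7th is a minor 7th above the root.
A seventh above B uses the letter A, and the minor 7th above B is A.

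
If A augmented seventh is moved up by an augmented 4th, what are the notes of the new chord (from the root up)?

A up an augmented 4th → D-sharp. New chord: D-sharp augmented seventh.
root → D-sharp
3rd (major 3rd) → F-double-sharp
5th (augmented 5th) → A-double-sharp
7th (minor 7th) → C-sharp

D-sharp F-double-sharp A-double-sharp C-sharp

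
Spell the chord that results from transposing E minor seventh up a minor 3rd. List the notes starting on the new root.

G, Bb, D, F

E up a minor 3rd → G. New chord: G minor seventh.
G — root
Bb — minor 3rd
D — perfect 5th
F — minor 7th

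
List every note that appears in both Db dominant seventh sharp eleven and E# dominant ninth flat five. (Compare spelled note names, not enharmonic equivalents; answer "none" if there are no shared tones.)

Db dominant seventh sharp eleven: D-flat F A-flat C-flat G
E# dominant ninth flat five: E-sharp G-double-sharp B D-sharp F-double-sharp
Common to both → none.

none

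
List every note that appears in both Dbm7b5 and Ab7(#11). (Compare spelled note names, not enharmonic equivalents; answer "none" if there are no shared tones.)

none

Dbm7b5 = Db, Fb, Abb, Cb.
Ab7(#11) = Ab, C, Eb, Gb, D.
Shared: none.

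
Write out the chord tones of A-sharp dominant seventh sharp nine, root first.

Root A♯, quality dominant seventh sharp nine:
Root: A♯
Major 3rd (3rd): C𝄪
Perfect 5th (5th): E♯
Minor 7th (7th): G♯
Augmented 9th (9th): B𝄪

A♯, C𝄪, E♯, G♯, B𝄪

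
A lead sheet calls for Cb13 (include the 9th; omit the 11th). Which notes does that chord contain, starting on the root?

Root Cb, quality dominant thirteenth:
- root: Cb
- major 3rd: Eb
- perfect 5th: Gb
- minor 7th: Bbb
- major 9th: Db
- major 13th: Ab

Cb – Eb – Gb – Bbb – Db – Ab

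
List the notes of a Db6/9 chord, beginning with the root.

Db6/9: six-nine on D♭.
Root: D♭
Major 3rd (3rd): F
Perfect 5th (5th): A♭
Major 6th (6th): B♭
Major 9th (9th): E♭

D♭ – F – A♭ – B♭ – E♭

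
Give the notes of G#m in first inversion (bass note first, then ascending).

B, D#, G#

G#m = G#–B–D#; first inversion → third (B) lowest.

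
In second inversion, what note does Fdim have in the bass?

C♭

Fdim = F–A♭–C♭. Second inversion → fifth in the bass = C♭.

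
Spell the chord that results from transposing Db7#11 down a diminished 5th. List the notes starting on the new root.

A diminished 5th down from D♭ is G, so the new chord is G dominant seventh sharp eleven.
- root: G
- major 3rd: B
- perfect 5th: D
- minor 7th: F
- augmented 11th: C♯

G – B – D – F – C♯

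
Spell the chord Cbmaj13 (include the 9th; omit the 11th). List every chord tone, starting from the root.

Root Cb, quality major thirteenth:
root → Cb
3rd (major 3rd) → Eb
5th (perfect 5th) → Gb
7th (major 7th) → Bb
9th (major 9th) → Db
13th (major 13th) → Ab

Cb  Eb  Gb  Bb  Db  Ab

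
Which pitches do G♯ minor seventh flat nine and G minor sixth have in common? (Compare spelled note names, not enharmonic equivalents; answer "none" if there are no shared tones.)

none

G♯ minor seventh flat nine = G-sharp, B, D-sharp, F-sharp, A.
G minor sixth = G, B-flat, D, E.
Shared: none.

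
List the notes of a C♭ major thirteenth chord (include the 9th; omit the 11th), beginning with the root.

C-flat, E-flat, G-flat, B-flat, D-flat, A-flat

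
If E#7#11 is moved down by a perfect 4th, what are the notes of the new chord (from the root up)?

E♯ down a perfect 4th → B♯. New chord: B♯ dominant seventh sharp eleven.
B♯ — root
D𝄪 — major 3rd
F𝄪 — perfect 5th
A♯ — minor 7th
E𝄪 — augmented 11th

B♯, D𝄪, F𝄪, A♯, E𝄪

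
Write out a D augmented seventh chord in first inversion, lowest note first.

F♯ – A♯ – C – D

In root position, D augmented seventh is D–F♯–A♯–C.
First inversion puts the third (F♯) in the bass.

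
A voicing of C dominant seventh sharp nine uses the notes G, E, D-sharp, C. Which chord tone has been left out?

B-flat

C dominant seventh sharp nine = C, E, G, B-flat, D-sharp. The voicing lacks the 7th (minor 7th), B-flat.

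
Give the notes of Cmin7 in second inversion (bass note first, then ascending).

In root position, Cmin7 is C–Eb–G–Bb.
Second inversion puts the fifth (G) in the bass.

G, Bb, C, Eb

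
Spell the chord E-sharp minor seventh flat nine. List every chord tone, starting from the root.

E#, G#, B#, D#, F#

E-sharp minor seventh flat nine is a minor seventh flat nine built on E#.
- root: E#
- minor 3rd: G#
- perfect 5th: B#
- minor 7th: D#
- minor 9th: F#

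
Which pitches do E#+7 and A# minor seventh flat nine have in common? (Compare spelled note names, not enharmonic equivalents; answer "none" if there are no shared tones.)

E#

E#+7: E# G## B## D#
A# minor seventh flat nine: A# C# E# G# B
Common to both → E#.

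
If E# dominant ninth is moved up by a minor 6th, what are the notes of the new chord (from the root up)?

E-sharp up a minor 6th → C-sharp. New chord: C-sharp dominant ninth.
C-sharp — root
E-sharp — major 3rd
G-sharp — perfect 5th
B — minor 7th
D-sharp — major 9th

C-sharp, E-sharp, G-sharp, B, D-sharp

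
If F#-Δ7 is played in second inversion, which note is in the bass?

F#-Δ7 in root position is F#–A–C#–E#.
Second inversion places the fifth in the bass, which is C#.

C#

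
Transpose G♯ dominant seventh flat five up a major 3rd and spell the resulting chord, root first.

B# – D## – F# – A#

A major 3rd up from G# is B#, so the new chord is B# dominant seventh flat five.
Root: B#
Major 3rd (3rd): D##
Diminished 5th (5th): F#
Minor 7th (7th): A#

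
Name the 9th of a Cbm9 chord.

Root of Cbm9 = Cb. The 9th is a major 9th: Cb up a major 9th → Db.

Db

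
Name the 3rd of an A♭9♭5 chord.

Root of A♭9♭5 = Ab. The 3rd is a major 3rd: Ab up a major 3rd → C.

C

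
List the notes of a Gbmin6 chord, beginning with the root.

Gb Bbb Db Eb

Gbmin6: minor sixth on Gb.
Gb — root
Bbb — minor 3rd
Db — perfect 5th
Eb — major 6th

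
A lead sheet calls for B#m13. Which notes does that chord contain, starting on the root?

B#m13 is a minor thirteenth built on B#.
root → B#
3rd (minor 3rd) → D#
5th (perfect 5th) → F##
7th (minor 7th) → A#
9th (major 9th) → C##
11th (perfect 11th) → E#
13th (major 13th) → G##

B#, D#, F##, A#, C##, E#, G##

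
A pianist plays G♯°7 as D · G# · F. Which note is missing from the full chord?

The full G♯°7 chord is G#, B, D, F.
Comparing with the voicing, the minor 3rd (3rd) — B — is absent.

B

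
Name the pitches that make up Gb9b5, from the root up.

Gb  Bb  Dbb  Fb  Ab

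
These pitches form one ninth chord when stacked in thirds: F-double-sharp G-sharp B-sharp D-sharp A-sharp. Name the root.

G-sharp

Arranged so that each adjacent pair is a third by letter name: G-sharp – B-sharp – D-sharp – F-double-sharp – A-sharp.
The bottom of that stack, G-sharp, is the root (this is G-sharp major ninth).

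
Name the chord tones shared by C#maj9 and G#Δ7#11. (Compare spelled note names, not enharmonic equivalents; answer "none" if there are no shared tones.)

G#, B#, D#

C#maj9: C# E# G# B# D#
G#Δ7#11: G# B# D# F## C##
Common to both → G#, B#, D#.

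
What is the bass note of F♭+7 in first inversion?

F♭+7 = Fb–Ab–C–Ebb. First inversion → third in the bass = Ab.

Ab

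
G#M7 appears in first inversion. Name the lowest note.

B♯

G#M7 in root position is G♯–B♯–D♯–F𝄪.
First inversion places the third in the bass, which is B♯.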